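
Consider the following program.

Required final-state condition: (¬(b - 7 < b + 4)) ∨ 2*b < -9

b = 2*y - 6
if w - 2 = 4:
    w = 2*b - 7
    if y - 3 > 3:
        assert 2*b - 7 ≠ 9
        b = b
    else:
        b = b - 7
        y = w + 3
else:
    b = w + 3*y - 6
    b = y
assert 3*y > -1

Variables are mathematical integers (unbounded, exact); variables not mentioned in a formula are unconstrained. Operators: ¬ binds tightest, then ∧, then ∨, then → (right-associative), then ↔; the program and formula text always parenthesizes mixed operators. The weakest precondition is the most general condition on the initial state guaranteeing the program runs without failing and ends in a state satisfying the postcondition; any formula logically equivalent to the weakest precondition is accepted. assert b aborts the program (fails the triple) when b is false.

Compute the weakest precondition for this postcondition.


Working backward. After the program, the postcondition (¬(b - 7 < b + 4)) ∨ 2*b < -9 must hold; in canonical form it is 2*b < -9.
Before assert 3*y > -1: 3*y > -1 ∧ 2*b < -9
Then branch requires (y > 6 → (2*b ≠ 16 ∧ 3*y > -1 ∧ 2*b < -9)) ∧ ((¬(y > 6)) → (6*b > 11 ∧ 2*b < 5)); else branch requires 3*y > -1 ∧ 2*y < -9.
Before the if: (w = 6 → ((y > 6 → (2*b ≠ 16 ∧ 3*y > -1 ∧ 2*b < -9)) ∧ ((¬(y > 6)) → (6*b > 11 ∧ 2*b < 5)))) ∧ ((¬(w = 6)) → (3*y > -1 ∧ 2*y < -9))
Before b := 2*y - 6: (w = 6 → ((y > 6 → (4*y ≠ 28 ∧ 3*y > -1 ∧ 4*y < 3)) ∧ ((¬(y > 6)) → (12*y > 47 ∧ 4*y < 17)))) ∧ ((¬(w = 6)) → (3*y > -1 ∧ 2*y < -9))
Answer: WP = (w = 6 → ((y > 6 → (4*y ≠ 28 ∧ 3*y > -1 ∧ 4*y < 3)) ∧ ((¬(y > 6)) → (12*y > 47 ∧ 4*y < 17)))) ∧ ((¬(w = 6)) → (3*y > -1 ∧ 2*y < -9))


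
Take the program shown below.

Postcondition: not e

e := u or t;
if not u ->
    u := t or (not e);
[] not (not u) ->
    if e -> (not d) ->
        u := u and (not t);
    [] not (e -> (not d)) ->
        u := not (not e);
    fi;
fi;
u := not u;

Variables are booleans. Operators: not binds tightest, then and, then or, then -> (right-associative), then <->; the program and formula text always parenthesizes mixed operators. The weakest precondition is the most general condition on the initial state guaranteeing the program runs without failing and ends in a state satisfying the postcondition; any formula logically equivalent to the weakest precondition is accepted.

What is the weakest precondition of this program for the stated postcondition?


Working backward. After the program, not e must hold.
Before u := not u: not e
Then branch requires not e; else branch requires ((e -> (not d)) -> (not e)) and ((not (e -> (not d))) -> (not e)).
Before the if: ((not u) -> (not e)) and (u -> (((e -> (not d)) -> (not e)) and ((not (e -> (not d))) -> (not e))))
Before e := u or t: ((not u) -> (not (u or t))) and (u -> ((((u or t) -> (not d)) -> (not (u or t))) and ((not ((u or t) -> (not d))) -> (not (u or t)))))
Answer: WP = ((not u) -> (not (u or t))) and (u -> ((((u or t) -> (not d)) -> (not (u or t))) and ((not ((u or t) -> (not d))) -> (not (u or t)))))


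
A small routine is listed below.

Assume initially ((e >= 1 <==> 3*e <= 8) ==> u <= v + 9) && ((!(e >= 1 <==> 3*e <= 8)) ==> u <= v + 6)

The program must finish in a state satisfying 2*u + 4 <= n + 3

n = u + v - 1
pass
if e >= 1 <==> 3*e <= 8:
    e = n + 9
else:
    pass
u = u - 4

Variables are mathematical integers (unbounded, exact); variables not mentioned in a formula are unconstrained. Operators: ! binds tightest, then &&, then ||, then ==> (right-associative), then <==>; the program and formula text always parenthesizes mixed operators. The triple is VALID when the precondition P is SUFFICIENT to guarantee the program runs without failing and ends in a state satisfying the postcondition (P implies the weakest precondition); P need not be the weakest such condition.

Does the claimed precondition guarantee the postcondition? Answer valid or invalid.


Working backward. After the program, the postcondition 2*u + 4 <= n + 3 must hold; in canonical form it is 2*u <= n - 1.
Before u := u - 4: 2*u <= n + 7
Then branch requires 2*u <= n + 7; else branch requires 2*u <= n + 7.
Before the if: ((e >= 1 <==> 3*e <= 8) ==> 2*u <= n + 7) && ((!(e >= 1 <==> 3*e <= 8)) ==> 2*u <= n + 7)
Before skip: ((e >= 1 <==> 3*e <= 8) ==> 2*u <= n + 7) && ((!(e >= 1 <==> 3*e <= 8)) ==> 2*u <= n + 7)
Before n := u + v - 1: ((e >= 1 <==> 3*e <= 8) ==> u <= v + 6) && ((!(e >= 1 <==> 3*e <= 8)) ==> u <= v + 6)
The weakest precondition is ((e >= 1 <==> 3*e <= 8) ==> u <= v + 6) && ((!(e >= 1 <==> 3*e <= 8)) ==> u <= v + 6).
Check whether ((e >= 1 <==> 3*e <= 8) ==> u <= v + 9) && ((!(e >= 1 <==> 3*e <= 8)) ==> u <= v + 6) implies it.
Countermodel: at the initial state e = 1, u = 7, v = 0, the precondition holds but the weakest precondition fails.
Answer: invalid


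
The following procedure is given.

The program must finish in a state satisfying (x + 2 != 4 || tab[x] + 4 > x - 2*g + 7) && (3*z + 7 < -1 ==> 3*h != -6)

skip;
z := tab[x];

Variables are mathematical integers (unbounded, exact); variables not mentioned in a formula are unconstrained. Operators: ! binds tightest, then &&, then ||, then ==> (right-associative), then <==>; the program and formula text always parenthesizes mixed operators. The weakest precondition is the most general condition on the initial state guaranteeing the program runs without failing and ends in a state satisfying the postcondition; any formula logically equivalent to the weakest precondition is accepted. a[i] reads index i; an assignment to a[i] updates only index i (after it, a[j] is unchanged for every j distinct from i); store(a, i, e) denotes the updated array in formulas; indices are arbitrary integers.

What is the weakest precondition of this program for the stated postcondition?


Working backward. After the program, the postcondition (x + 2 != 4 || tab[x] + 4 > x - 2*g + 7) && (3*z + 7 < -1 ==> 3*h != -6) must hold; in canonical form it is (x != 2 || tab[x] + 2*g > x + 3) && (3*z < -8 ==> 3*h != -6).
Before z := tab[x]: (x != 2 || tab[x] + 2*g > x + 3) && (3*tab[x] < -8 ==> 3*h != -6)
Before skip: (x != 2 || tab[x] + 2*g > x + 3) && (3*tab[x] < -8 ==> 3*h != -6)
Answer: WP = (x != 2 || tab[x] + 2*g > x + 3) && (3*tab[x] < -8 ==> 3*h != -6)


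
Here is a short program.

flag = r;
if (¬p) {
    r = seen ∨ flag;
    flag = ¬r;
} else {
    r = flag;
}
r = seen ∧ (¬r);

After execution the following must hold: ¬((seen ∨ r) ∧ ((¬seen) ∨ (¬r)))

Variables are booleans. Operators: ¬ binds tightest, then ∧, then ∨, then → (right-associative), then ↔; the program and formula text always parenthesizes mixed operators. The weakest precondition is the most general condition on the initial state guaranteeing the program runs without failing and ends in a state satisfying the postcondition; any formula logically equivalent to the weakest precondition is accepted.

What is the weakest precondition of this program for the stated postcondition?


Working backward. After the program, ¬((seen ∨ r) ∧ ((¬seen) ∨ (¬r))) must hold.
Before r := seen ∧ (¬r): ¬((seen ∨ (seen ∧ (¬r))) ∧ ((¬seen) ∨ (¬(seen ∧ (¬r)))))
Then branch requires ¬((seen ∨ (seen ∧ (¬(seen ∨ flag)))) ∧ ((¬seen) ∨ (¬(seen ∧ (¬(seen ∨ flag)))))); else branch requires ¬((seen ∨ (seen ∧ (¬flag))) ∧ ((¬seen) ∨ (¬(seen ∧ (¬flag))))).
Before the if: ((¬p) → (¬((seen ∨ (seen ∧ (¬(seen ∨ flag)))) ∧ ((¬seen) ∨ (¬(seen ∧ (¬(seen ∨ flag)))))))) ∧ (p → (¬((seen ∨ (seen ∧ (¬flag))) ∧ ((¬seen) ∨ (¬(seen ∧ (¬flag)))))))
Before flag := r: ((¬p) → (¬((seen ∨ (seen ∧ (¬(seen ∨ r)))) ∧ ((¬seen) ∨ (¬(seen ∧ (¬(seen ∨ r)))))))) ∧ (p → (¬((seen ∨ (seen ∧ (¬r))) ∧ ((¬seen) ∨ (¬(seen ∧ (¬r)))))))
Answer: WP = ((¬p) → (¬((seen ∨ (seen ∧ (¬(seen ∨ r)))) ∧ ((¬seen) ∨ (¬(seen ∧ (¬(seen ∨ r)))))))) ∧ (p → (¬((seen ∨ (seen ∧ (¬r))) ∧ ((¬seen) ∨ (¬(seen ∧ (¬r)))))))


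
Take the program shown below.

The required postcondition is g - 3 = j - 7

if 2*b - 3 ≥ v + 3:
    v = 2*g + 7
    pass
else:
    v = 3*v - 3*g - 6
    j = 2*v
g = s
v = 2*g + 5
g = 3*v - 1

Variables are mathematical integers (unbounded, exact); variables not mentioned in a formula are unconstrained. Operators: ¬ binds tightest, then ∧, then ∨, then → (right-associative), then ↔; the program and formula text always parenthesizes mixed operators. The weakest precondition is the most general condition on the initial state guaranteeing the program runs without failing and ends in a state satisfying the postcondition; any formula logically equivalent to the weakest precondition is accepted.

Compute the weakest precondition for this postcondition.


Working backward. After the program, the postcondition g - 3 = j - 7 must hold; in canonical form it is g = j - 4.
Before g := 3*v - 1: 3*v = j - 3
Before v := 2*g + 5: 6*g = j - 18
Before g := s: 6*s = j - 18
Then branch requires 6*s = j - 18; else branch requires 6*g + 6*s = 6*v - 30.
Before the if: (2*b ≥ v + 6 → 6*s = j - 18) ∧ ((¬(2*b ≥ v + 6)) → 6*g + 6*s = 6*v - 30)
Answer: WP = (2*b ≥ v + 6 → 6*s = j - 18) ∧ ((¬(2*b ≥ v + 6)) → 6*g + 6*s = 6*v - 30)


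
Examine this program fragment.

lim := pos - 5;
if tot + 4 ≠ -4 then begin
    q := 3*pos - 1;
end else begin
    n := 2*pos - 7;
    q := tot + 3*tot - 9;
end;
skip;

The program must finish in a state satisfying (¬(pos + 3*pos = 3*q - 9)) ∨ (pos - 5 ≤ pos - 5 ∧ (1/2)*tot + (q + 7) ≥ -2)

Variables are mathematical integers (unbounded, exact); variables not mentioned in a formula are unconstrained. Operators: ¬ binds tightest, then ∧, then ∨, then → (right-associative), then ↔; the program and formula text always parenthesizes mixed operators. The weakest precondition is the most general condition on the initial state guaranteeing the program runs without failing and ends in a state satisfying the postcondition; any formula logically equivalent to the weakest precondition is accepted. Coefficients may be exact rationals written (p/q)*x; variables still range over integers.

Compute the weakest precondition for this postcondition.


Working backward. After the program, the postcondition (¬(pos + 3*pos = 3*q - 9)) ∨ (pos - 5 ≤ pos - 5 ∧ (1/2)*tot + (q + 7) ≥ -2) must hold; in canonical form it is (¬(4*pos = 3*q - 9)) ∨ q + (1/2)*tot ≥ -9.
Before skip: (¬(4*pos = 3*q - 9)) ∨ q + (1/2)*tot ≥ -9
Then branch requires (¬(5*pos = 12)) ∨ 3*pos + (1/2)*tot ≥ -8; else branch requires (¬(4*pos = 12*tot - 36)) ∨ (9/2)*tot ≥ 0.
Before the if: (tot ≠ -8 → ((¬(5*pos = 12)) ∨ 3*pos + (1/2)*tot ≥ -8)) ∧ ((¬(tot ≠ -8)) → ((¬(4*pos = 12*tot - 36)) ∨ (9/2)*tot ≥ 0))
Before lim := pos - 5: (tot ≠ -8 → ((¬(5*pos = 12)) ∨ 3*pos + (1/2)*tot ≥ -8)) ∧ ((¬(tot ≠ -8)) → ((¬(4*pos = 12*tot - 36)) ∨ (9/2)*tot ≥ 0))
Answer: WP = (tot ≠ -8 → ((¬(5*pos = 12)) ∨ 3*pos + (1/2)*tot ≥ -8)) ∧ ((¬(tot ≠ -8)) → ((¬(4*pos = 12*tot - 36)) ∨ (9/2)*tot ≥ 0))


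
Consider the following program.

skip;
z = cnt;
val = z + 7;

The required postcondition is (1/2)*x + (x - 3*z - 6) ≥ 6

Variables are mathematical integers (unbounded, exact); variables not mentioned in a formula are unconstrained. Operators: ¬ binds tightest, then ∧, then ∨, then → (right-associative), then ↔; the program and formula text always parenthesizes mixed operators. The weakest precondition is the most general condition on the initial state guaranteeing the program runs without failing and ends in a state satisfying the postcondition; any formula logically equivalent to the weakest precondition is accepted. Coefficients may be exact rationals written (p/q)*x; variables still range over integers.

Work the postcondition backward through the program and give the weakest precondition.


Working backward. After the program, the postcondition (1/2)*x + (x - 3*z - 6) ≥ 6 must hold; in canonical form it is (3/2)*x ≥ 3*z + 12.
Before val := z + 7: (3/2)*x ≥ 3*z + 12
Before z := cnt: (3/2)*x ≥ 3*cnt + 12
Before skip: (3/2)*x ≥ 3*cnt + 12
Answer: WP = (3/2)*x ≥ 3*cnt + 12


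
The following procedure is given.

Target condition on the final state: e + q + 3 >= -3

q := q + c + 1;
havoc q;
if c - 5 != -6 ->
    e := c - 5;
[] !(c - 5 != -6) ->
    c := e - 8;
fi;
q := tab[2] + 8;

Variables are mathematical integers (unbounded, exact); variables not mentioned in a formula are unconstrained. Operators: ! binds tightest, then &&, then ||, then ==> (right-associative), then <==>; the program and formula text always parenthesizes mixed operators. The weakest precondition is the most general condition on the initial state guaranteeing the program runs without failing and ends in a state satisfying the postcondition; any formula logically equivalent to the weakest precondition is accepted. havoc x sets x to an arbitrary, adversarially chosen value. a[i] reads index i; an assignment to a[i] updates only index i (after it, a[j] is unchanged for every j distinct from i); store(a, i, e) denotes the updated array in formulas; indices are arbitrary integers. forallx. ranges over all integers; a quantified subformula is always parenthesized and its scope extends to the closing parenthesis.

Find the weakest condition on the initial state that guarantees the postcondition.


Working backward. After the program, the postcondition e + q + 3 >= -3 must hold; in canonical form it is e + q >= -6.
Before q := tab[2] + 8: tab[2] + e >= -14
Then branch requires tab[2] + c >= -9; else branch requires tab[2] + e >= -14.
Before the if: (c != -1 ==> tab[2] + c >= -9) && ((!(c != -1)) ==> tab[2] + e >= -14)
Before havoc q: (c != -1 ==> tab[2] + c >= -9) && ((!(c != -1)) ==> tab[2] + e >= -14)
Before q := q + c + 1: (c != -1 ==> tab[2] + c >= -9) && ((!(c != -1)) ==> tab[2] + e >= -14)
Answer: WP = (c != -1 ==> tab[2] + c >= -9) && ((!(c != -1)) ==> tab[2] + e >= -14)


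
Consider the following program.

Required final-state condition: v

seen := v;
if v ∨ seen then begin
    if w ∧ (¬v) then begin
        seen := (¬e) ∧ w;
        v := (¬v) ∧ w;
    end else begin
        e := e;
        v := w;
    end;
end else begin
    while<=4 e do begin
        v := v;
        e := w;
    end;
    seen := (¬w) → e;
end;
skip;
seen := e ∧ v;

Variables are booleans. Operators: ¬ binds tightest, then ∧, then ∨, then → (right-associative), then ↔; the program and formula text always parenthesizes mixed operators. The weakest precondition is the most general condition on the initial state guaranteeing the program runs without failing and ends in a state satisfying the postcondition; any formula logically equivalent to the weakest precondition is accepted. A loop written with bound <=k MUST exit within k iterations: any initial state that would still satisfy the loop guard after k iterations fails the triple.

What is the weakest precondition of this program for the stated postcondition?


Working backward. After the program, v must hold.
Before seen := e ∧ v: v
Before skip: v
Then branch requires ((w ∧ (¬v)) → ((¬v) ∧ w)) ∧ ((¬(w ∧ (¬v))) → w); else branch requires (e → ((w → ((w → ((w → ((¬w) ∧ v)) ∧ ((¬w) → v))) ∧ ((¬w) → v))) ∧ ((¬w) → v))) ∧ ((¬e) → v).
Before the if: ((v ∨ seen) → (((w ∧ (¬v)) → ((¬v) ∧ w)) ∧ ((¬(w ∧ (¬v))) → w))) ∧ ((¬(v ∨ seen)) → ((e → ((w → ((w → ((w → ((¬w) ∧ v)) ∧ ((¬w) → v))) ∧ ((¬w) → v))) ∧ ((¬w) → v))) ∧ ((¬e) → v)))
Before seen := v: (v → (((w ∧ (¬v)) → ((¬v) ∧ w)) ∧ ((¬(w ∧ (¬v))) → w))) ∧ ((¬v) → ((e → ((w → ((w → ((w → ((¬w) ∧ v)) ∧ ((¬w) → v))) ∧ ((¬w) → v))) ∧ ((¬w) → v))) ∧ ((¬e) → v)))
Answer: WP = (v → (((w ∧ (¬v)) → ((¬v) ∧ w)) ∧ ((¬(w ∧ (¬v))) → w))) ∧ ((¬v) → ((e → ((w → ((w → ((w → ((¬w) ∧ v)) ∧ ((¬w) → v))) ∧ ((¬w) → v))) ∧ ((¬w) → v))) ∧ ((¬e) → v)))


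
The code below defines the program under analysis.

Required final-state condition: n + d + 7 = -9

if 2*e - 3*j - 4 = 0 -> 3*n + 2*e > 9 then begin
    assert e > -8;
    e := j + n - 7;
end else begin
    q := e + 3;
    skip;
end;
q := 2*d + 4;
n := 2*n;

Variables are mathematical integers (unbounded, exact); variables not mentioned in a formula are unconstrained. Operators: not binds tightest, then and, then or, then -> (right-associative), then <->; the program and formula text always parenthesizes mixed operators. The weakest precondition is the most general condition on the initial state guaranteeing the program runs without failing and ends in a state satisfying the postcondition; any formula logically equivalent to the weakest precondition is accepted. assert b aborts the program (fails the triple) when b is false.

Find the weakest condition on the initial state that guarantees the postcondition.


Working backward. After the program, the postcondition n + d + 7 = -9 must hold; in canonical form it is d + n = -16.
Before n := 2*n: d + 2*n = -16
Before q := 2*d + 4: d + 2*n = -16
Then branch requires e > -8 and d + 2*n = -16; else branch requires d + 2*n = -16.
Before the if: ((2*e = 3*j + 4 -> 2*e + 3*n > 9) -> (e > -8 and d + 2*n = -16)) and ((not (2*e = 3*j + 4 -> 2*e + 3*n > 9)) -> d + 2*n = -16)
Answer: WP = ((2*e = 3*j + 4 -> 2*e + 3*n > 9) -> (e > -8 and d + 2*n = -16)) and ((not (2*e = 3*j + 4 -> 2*e + 3*n > 9)) -> d + 2*n = -16)


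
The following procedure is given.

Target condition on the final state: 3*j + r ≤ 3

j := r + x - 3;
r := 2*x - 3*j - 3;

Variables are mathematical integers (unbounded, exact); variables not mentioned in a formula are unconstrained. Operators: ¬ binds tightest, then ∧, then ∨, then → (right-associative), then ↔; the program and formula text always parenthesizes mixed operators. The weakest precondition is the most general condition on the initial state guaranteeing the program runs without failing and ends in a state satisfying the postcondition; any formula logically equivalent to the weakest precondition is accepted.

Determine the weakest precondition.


Working backward. After the program, 3*j + r ≤ 3 must hold.
Before r := 2*x - 3*j - 3: 2*x ≤ 6
Before j := r + x - 3: 2*x ≤ 6
Answer: WP = 2*x ≤ 6


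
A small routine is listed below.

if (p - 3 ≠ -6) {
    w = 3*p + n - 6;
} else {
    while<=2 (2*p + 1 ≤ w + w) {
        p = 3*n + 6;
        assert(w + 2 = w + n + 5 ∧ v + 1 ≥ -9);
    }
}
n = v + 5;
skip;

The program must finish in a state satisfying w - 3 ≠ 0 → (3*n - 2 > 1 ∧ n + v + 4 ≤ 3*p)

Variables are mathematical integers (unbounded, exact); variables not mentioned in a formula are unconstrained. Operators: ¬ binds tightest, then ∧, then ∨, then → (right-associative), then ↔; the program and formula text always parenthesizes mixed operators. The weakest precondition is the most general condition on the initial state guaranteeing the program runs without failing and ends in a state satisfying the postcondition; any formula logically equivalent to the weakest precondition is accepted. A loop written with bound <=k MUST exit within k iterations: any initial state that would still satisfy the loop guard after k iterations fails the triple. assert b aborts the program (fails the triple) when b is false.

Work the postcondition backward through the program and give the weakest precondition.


Working backward. After the program, the postcondition w - 3 ≠ 0 → (3*n - 2 > 1 ∧ n + v + 4 ≤ 3*p) must hold; in canonical form it is w ≠ 3 → (3*n > 3 ∧ n + v ≤ 3*p - 4).
Before skip: w ≠ 3 → (3*n > 3 ∧ n + v ≤ 3*p - 4)
Before n := v + 5: w ≠ 3 → (3*v > -12 ∧ 2*v ≤ 3*p - 9)
Then branch requires n + 3*p ≠ 9 → (3*v > -12 ∧ 2*v ≤ 3*p - 9); else branch requires (2*p ≤ 2*w - 1 → (n = -3 ∧ v ≥ -10 ∧ (6*n ≤ 2*w - 13 → (n = -3 ∧ v ≥ -10 ∧ (¬(6*n ≤ 2*w - 13)) ∧ (w ≠ 3 → (3*v > -12 ∧ 2*v ≤ 9*n + 9)))) ∧ ((¬(6*n ≤ 2*w - 13)) → (w ≠ 3 → (3*v > -12 ∧ 2*v ≤ 9*n + 9))))) ∧ ((¬(2*p ≤ 2*w - 1)) → (w ≠ 3 → (3*v > -12 ∧ 2*v ≤ 3*p - 9))).
Before the if: (p ≠ -3 → (n + 3*p ≠ 9 → (3*v > -12 ∧ 2*v ≤ 3*p - 9))) ∧ ((¬(p ≠ -3)) → ((2*p ≤ 2*w - 1 → (n = -3 ∧ v ≥ -10 ∧ (6*n ≤ 2*w - 13 → (n = -3 ∧ v ≥ -10 ∧ (¬(6*n ≤ 2*w - 13)) ∧ (w ≠ 3 → (3*v > -12 ∧ 2*v ≤ 9*n + 9)))) ∧ ((¬(6*n ≤ 2*w - 13)) → (w ≠ 3 → (3*v > -12 ∧ 2*v ≤ 9*n + 9))))) ∧ ((¬(2*p ≤ 2*w - 1)) → (w ≠ 3 → (3*v > -12 ∧ 2*v ≤ 3*p - 9)))))
Answer: WP = (p ≠ -3 → (n + 3*p ≠ 9 → (3*v > -12 ∧ 2*v ≤ 3*p - 9))) ∧ ((¬(p ≠ -3)) → ((2*p ≤ 2*w - 1 → (n = -3 ∧ v ≥ -10 ∧ (6*n ≤ 2*w - 13 → (n = -3 ∧ v ≥ -10 ∧ (¬(6*n ≤ 2*w - 13)) ∧ (w ≠ 3 → (3*v > -12 ∧ 2*v ≤ 9*n + 9)))) ∧ ((¬(6*n ≤ 2*w - 13)) → (w ≠ 3 → (3*v > -12 ∧ 2*v ≤ 9*n + 9))))) ∧ ((¬(2*p ≤ 2*w - 1)) → (w ≠ 3 → (3*v > -12 ∧ 2*v ≤ 3*p - 9)))))


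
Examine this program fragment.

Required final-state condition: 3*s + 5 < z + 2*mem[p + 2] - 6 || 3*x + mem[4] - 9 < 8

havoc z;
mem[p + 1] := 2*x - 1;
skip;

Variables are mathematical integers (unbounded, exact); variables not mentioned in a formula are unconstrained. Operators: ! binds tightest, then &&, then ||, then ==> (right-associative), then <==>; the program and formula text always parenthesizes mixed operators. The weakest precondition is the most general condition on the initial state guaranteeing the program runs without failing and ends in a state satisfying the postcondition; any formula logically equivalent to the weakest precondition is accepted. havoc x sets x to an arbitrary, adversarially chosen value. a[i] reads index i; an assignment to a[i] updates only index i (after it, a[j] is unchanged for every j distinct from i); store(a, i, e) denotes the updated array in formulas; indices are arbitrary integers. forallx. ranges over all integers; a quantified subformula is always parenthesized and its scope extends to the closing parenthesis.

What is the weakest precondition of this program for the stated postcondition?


Working backward. After the program, the postcondition 3*s + 5 < z + 2*mem[p + 2] - 6 || 3*x + mem[4] - 9 < 8 must hold; in canonical form it is 3*s < 2*mem[p + 2] + z - 11 || mem[4] + 3*x < 17.
Before skip: 3*s < 2*mem[p + 2] + z - 11 || mem[4] + 3*x < 17
Before mem[p + 1] := 2*x - 1: 3*s < 2*store(mem, p + 1, 2*x - 1)[p + 2] + z - 11 || store(mem, p + 1, 2*x - 1)[4] + 3*x < 17
Before havoc z: forall z_1. (3*s < 2*store(mem, p + 1, 2*x - 1)[p + 2] + z_1 - 11 || store(mem, p + 1, 2*x - 1)[4] + 3*x < 17)
Answer: WP = forall z_1. (3*s < 2*store(mem, p + 1, 2*x - 1)[p + 2] + z_1 - 11 || store(mem, p + 1, 2*x - 1)[4] + 3*x < 17)


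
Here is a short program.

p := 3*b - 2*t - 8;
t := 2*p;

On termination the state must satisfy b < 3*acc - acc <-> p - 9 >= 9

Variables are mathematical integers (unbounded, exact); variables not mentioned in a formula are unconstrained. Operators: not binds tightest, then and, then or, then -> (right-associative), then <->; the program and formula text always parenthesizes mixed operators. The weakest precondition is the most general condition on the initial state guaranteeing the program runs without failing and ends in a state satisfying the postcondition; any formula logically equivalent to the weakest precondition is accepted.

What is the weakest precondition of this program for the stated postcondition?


Working backward. After the program, the postcondition b < 3*acc - acc <-> p - 9 >= 9 must hold; in canonical form it is b < 2*acc <-> p >= 18.
Before t := 2*p: b < 2*acc <-> p >= 18
Before p := 3*b - 2*t - 8: b < 2*acc <-> 3*b >= 2*t + 26
Answer: WP = b < 2*acc <-> 3*b >= 2*t + 26


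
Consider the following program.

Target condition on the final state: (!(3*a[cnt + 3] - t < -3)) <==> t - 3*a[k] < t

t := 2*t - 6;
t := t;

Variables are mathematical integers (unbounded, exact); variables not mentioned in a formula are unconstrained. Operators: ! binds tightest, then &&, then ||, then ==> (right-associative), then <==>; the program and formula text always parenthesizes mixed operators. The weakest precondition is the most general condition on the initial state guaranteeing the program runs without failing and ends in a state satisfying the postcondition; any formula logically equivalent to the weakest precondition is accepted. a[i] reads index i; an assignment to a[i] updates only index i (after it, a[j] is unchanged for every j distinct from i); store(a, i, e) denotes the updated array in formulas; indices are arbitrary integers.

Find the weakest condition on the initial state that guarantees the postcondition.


Working backward. After the program, the postcondition (!(3*a[cnt + 3] - t < -3)) <==> t - 3*a[k] < t must hold; in canonical form it is (!(3*a[cnt + 3] < t - 3)) <==> 3*a[k] > 0.
Before t := t: (!(3*a[cnt + 3] < t - 3)) <==> 3*a[k] > 0
Before t := 2*t - 6: (!(3*a[cnt + 3] < 2*t - 9)) <==> 3*a[k] > 0
Answer: WP = (!(3*a[cnt + 3] < 2*t - 9)) <==> 3*a[k] > 0


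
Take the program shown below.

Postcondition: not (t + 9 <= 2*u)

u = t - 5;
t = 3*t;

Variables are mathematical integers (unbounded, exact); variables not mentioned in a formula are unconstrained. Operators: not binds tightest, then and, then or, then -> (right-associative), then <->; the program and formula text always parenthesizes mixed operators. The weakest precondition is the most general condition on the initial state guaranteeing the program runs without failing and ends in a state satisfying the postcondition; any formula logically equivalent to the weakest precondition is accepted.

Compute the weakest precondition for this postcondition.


Working backward. After the program, the postcondition not (t + 9 <= 2*u) must hold; in canonical form it is not (t <= 2*u - 9).
Before t := 3*t: not (3*t <= 2*u - 9)
Before u := t - 5: not (t <= -19)
Answer: WP = not (t <= -19)


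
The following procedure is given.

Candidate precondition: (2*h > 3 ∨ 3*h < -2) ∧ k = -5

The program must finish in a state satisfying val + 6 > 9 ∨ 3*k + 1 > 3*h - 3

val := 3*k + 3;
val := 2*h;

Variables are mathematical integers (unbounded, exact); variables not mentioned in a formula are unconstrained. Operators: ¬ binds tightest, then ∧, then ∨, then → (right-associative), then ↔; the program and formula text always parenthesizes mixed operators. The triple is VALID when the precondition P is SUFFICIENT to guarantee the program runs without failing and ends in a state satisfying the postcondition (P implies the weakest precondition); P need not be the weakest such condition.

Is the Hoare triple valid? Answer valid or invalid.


Working backward. After the program, the postcondition val + 6 > 9 ∨ 3*k + 1 > 3*h - 3 must hold; in canonical form it is val > 3 ∨ 3*k > 3*h - 4.
Before val := 2*h: 2*h > 3 ∨ 3*k > 3*h - 4
Before val := 3*k + 3: 2*h > 3 ∨ 3*k > 3*h - 4
The weakest precondition is 2*h > 3 ∨ 3*k > 3*h - 4.
Check whether (2*h > 3 ∨ 3*h < -2) ∧ k = -5 implies it.
Countermodel: at the initial state h = -3, k = -5, the precondition holds but the weakest precondition fails.
Answer: invalid


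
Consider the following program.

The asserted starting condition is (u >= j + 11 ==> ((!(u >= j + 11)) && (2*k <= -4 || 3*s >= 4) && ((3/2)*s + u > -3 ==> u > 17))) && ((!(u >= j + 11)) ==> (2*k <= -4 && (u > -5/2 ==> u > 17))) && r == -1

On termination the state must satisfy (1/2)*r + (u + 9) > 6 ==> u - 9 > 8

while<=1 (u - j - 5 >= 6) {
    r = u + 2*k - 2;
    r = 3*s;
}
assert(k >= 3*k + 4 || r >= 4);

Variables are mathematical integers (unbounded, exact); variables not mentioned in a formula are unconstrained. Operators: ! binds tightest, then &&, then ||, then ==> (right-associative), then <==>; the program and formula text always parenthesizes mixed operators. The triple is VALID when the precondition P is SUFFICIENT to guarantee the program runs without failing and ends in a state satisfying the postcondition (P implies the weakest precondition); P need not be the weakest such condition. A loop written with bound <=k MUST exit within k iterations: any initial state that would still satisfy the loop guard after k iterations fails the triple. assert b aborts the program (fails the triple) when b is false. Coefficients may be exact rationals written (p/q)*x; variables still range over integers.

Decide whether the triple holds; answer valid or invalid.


Working backward. After the program, the postcondition (1/2)*r + (u + 9) > 6 ==> u - 9 > 8 must hold; in canonical form it is (1/2)*r + u > -3 ==> u > 17.
Before assert k >= 3*k + 4 || r >= 4: (2*k <= -4 || r >= 4) && ((1/2)*r + u > -3 ==> u > 17)
Before the loop (bound <=1), unroll the exhaustion recursion (WP_0 = exit-now case; WP_j = one more guarded iteration, up to j = 1):
  WP_0: (!(u >= j + 11)) && (2*k <= -4 || r >= 4) && ((1/2)*r + u > -3 ==> u > 17)
  WP_1: (u >= j + 11 ==> ((!(u >= j + 11)) && (2*k <= -4 || 3*s >= 4) && ((3/2)*s + u > -3 ==> u > 17))) && ((!(u >= j + 11)) ==> ((2*k <= -4 || r >= 4) && ((1/2)*r + u > -3 ==> u > 17)))
So before the loop: (u >= j + 11 ==> ((!(u >= j + 11)) && (2*k <= -4 || 3*s >= 4) && ((3/2)*s + u > -3 ==> u > 17))) && ((!(u >= j + 11)) ==> ((2*k <= -4 || r >= 4) && ((1/2)*r + u > -3 ==> u > 17)))
The weakest precondition is (u >= j + 11 ==> ((!(u >= j + 11)) && (2*k <= -4 || 3*s >= 4) && ((3/2)*s + u > -3 ==> u > 17))) && ((!(u >= j + 11)) ==> ((2*k <= -4 || r >= 4) && ((1/2)*r + u > -3 ==> u > 17))).
Check whether (u >= j + 11 ==> ((!(u >= j + 11)) && (2*k <= -4 || 3*s >= 4) && ((3/2)*s + u > -3 ==> u > 17))) && ((!(u >= j + 11)) ==> (2*k <= -4 && (u > -5/2 ==> u > 17))) && r == -1 implies it.
Every state satisfying the precondition satisfies the weakest precondition: the implication holds.
Answer: valid


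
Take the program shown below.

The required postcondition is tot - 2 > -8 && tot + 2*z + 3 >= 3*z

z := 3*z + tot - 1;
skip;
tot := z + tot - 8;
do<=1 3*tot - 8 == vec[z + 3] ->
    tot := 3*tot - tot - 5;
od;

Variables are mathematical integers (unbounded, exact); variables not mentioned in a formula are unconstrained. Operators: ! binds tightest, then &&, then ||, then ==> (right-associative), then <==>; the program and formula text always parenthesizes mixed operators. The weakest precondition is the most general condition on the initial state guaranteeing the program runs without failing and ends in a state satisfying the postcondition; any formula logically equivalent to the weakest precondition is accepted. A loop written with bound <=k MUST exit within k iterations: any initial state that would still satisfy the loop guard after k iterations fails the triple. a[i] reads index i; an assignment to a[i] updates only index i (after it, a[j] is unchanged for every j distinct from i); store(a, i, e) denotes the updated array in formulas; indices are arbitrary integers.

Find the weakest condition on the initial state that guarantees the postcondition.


Working backward. After the program, the postcondition tot - 2 > -8 && tot + 2*z + 3 >= 3*z must hold; in canonical form it is tot > -6 && tot >= z - 3.
Before the loop (bound <=1), unroll the exhaustion recursion (WP_0 = exit-now case; WP_j = one more guarded iteration, up to j = 1):
  WP_0: (!(3*tot == vec[z + 3] + 8)) && tot > -6 && tot >= z - 3
  WP_1: (3*tot == vec[z + 3] + 8 ==> ((!(6*tot == vec[z + 3] + 23)) && 2*tot > -1 && 2*tot >= z + 2)) && ((!(3*tot == vec[z + 3] + 8)) ==> (tot > -6 && tot >= z - 3))
So before the loop: (3*tot == vec[z + 3] + 8 ==> ((!(6*tot == vec[z + 3] + 23)) && 2*tot > -1 && 2*tot >= z + 2)) && ((!(3*tot == vec[z + 3] + 8)) ==> (tot > -6 && tot >= z - 3))
Before tot := z + tot - 8: (3*tot + 3*z == vec[z + 3] + 32 ==> ((!(6*tot + 6*z == vec[z + 3] + 71)) && 2*tot + 2*z > 15 && 2*tot + z >= 18)) && ((!(3*tot + 3*z == vec[z + 3] + 32)) ==> (tot + z > 2 && tot >= 5))
Before skip: (3*tot + 3*z == vec[z + 3] + 32 ==> ((!(6*tot + 6*z == vec[z + 3] + 71)) && 2*tot + 2*z > 15 && 2*tot + z >= 18)) && ((!(3*tot + 3*z == vec[z + 3] + 32)) ==> (tot + z > 2 && tot >= 5))
Before z := 3*z + tot - 1: (6*tot + 9*z == vec[tot + 3*z + 2] + 35 ==> ((!(12*tot + 18*z == vec[tot + 3*z + 2] + 77)) && 4*tot + 6*z > 17 && 3*tot + 3*z >= 19)) && ((!(6*tot + 9*z == vec[tot + 3*z + 2] + 35)) ==> (2*tot + 3*z > 3 && tot >= 5))
Answer: WP = (6*tot + 9*z == vec[tot + 3*z + 2] + 35 ==> ((!(12*tot + 18*z == vec[tot + 3*z + 2] + 77)) && 4*tot + 6*z > 17 && 3*tot + 3*z >= 19)) && ((!(6*tot + 9*z == vec[tot + 3*z + 2] + 35)) ==> (2*tot + 3*z > 3 && tot >= 5))


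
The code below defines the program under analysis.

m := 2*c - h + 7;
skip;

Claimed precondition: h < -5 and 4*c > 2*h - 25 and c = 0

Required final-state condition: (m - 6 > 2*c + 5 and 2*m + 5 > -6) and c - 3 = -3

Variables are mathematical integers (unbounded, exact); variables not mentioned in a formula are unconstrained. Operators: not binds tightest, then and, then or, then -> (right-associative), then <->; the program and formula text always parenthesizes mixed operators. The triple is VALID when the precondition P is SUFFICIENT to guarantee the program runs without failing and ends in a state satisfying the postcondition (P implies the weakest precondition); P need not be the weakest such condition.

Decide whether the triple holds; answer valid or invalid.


Working backward. After the program, the postcondition (m - 6 > 2*c + 5 and 2*m + 5 > -6) and c - 3 = -3 must hold; in canonical form it is m > 2*c + 11 and 2*m > -11 and c = 0.
Before skip: m > 2*c + 11 and 2*m > -11 and c = 0
Before m := 2*c - h + 7: h < -4 and 4*c > 2*h - 25 and c = 0
The weakest precondition is h < -4 and 4*c > 2*h - 25 and c = 0.
Check whether h < -5 and 4*c > 2*h - 25 and c = 0 implies it.
Every state satisfying the precondition satisfies the weakest precondition: the implication holds.
Answer: valid


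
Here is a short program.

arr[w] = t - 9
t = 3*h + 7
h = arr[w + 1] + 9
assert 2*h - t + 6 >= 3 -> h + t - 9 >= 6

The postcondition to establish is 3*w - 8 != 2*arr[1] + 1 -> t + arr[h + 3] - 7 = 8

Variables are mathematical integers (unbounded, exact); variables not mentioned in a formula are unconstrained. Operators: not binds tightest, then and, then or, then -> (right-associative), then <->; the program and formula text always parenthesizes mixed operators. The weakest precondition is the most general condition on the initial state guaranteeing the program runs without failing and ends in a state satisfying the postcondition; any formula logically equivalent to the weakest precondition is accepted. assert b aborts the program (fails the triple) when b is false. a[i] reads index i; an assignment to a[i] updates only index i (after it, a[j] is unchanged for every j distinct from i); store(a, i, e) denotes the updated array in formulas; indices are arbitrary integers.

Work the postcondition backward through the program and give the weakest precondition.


Working backward. After the program, the postcondition 3*w - 8 != 2*arr[1] + 1 -> t + arr[h + 3] - 7 = 8 must hold; in canonical form it is 3*w != 2*arr[1] + 9 -> arr[h + 3] + t = 15.
Before assert 2*h - t + 6 >= 3 -> h + t - 9 >= 6: (2*h >= t - 3 -> h + t >= 15) and (3*w != 2*arr[1] + 9 -> arr[h + 3] + t = 15)
Before h := arr[w + 1] + 9: (2*arr[w + 1] >= t - 21 -> arr[w + 1] + t >= 6) and (3*w != 2*arr[1] + 9 -> arr[arr[w + 1] + 12] + t = 15)
Before t := 3*h + 7: (2*arr[w + 1] >= 3*h - 14 -> arr[w + 1] + 3*h >= -1) and (3*w != 2*arr[1] + 9 -> arr[arr[w + 1] + 12] + 3*h = 8)
Before arr[w] := t - 9: (2*store(arr, w, t - 9)[w + 1] >= 3*h - 14 -> store(arr, w, t - 9)[w + 1] + 3*h >= -1) and (3*w != 2*store(arr, w, t - 9)[1] + 9 -> store(arr, w, t - 9)[store(arr, w, t - 9)[w + 1] + 12] + 3*h = 8)
Answer: WP = (2*store(arr, w, t - 9)[w + 1] >= 3*h - 14 -> store(arr, w, t - 9)[w + 1] + 3*h >= -1) and (3*w != 2*store(arr, w, t - 9)[1] + 9 -> store(arr, w, t - 9)[store(arr, w, t - 9)[w + 1] + 12] + 3*h = 8)


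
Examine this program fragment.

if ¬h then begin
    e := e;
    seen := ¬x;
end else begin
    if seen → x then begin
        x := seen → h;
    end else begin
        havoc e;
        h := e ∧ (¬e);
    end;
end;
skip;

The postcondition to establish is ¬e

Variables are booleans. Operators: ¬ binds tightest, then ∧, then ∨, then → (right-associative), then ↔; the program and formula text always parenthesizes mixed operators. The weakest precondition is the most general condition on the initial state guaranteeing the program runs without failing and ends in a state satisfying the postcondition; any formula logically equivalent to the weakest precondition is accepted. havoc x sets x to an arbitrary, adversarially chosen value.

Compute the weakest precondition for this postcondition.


Working backward. After the program, ¬e must hold.
Before skip: ¬e
Then branch requires ¬e; else branch requires ((seen → x) → (¬e)) ∧ (seen → x).
Before the if: ((¬h) → (¬e)) ∧ (h → (((seen → x) → (¬e)) ∧ (seen → x)))
Answer: WP = ((¬h) → (¬e)) ∧ (h → (((seen → x) → (¬e)) ∧ (seen → x)))


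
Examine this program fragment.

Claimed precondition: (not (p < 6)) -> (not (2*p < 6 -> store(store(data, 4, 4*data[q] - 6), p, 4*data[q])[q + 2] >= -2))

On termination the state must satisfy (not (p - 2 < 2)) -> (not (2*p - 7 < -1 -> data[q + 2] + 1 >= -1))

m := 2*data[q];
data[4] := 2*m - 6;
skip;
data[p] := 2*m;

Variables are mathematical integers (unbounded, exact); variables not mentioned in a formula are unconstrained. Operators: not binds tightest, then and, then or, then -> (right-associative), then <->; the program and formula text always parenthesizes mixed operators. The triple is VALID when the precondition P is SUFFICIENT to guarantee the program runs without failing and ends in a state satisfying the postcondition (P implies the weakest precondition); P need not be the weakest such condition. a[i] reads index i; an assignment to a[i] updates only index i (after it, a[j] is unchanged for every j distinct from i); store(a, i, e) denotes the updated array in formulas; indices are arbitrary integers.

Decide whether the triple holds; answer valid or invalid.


Working backward. After the program, the postcondition (not (p - 2 < 2)) -> (not (2*p - 7 < -1 -> data[q + 2] + 1 >= -1)) must hold; in canonical form it is (not (p < 4)) -> (not (2*p < 6 -> data[q + 2] >= -2)).
Before data[p] := 2*m: (not (p < 4)) -> (not (2*p < 6 -> store(data, p, 2*m)[q + 2] >= -2))
Before skip: (not (p < 4)) -> (not (2*p < 6 -> store(data, p, 2*m)[q + 2] >= -2))
Before data[4] := 2*m - 6: (not (p < 4)) -> (not (2*p < 6 -> store(store(data, 4, 2*m - 6), p, 2*m)[q + 2] >= -2))
Before m := 2*data[q]: (not (p < 4)) -> (not (2*p < 6 -> store(store(data, 4, 4*data[q] - 6), p, 4*data[q])[q + 2] >= -2))
The weakest precondition is (not (p < 4)) -> (not (2*p < 6 -> store(store(data, 4, 4*data[q] - 6), p, 4*data[q])[q + 2] >= -2)).
Check whether (not (p < 6)) -> (not (2*p < 6 -> store(store(data, 4, 4*data[q] - 6), p, 4*data[q])[q + 2] >= -2)) implies it.
Countermodel: at the initial state data = {[0] = 0, [2] = 0, [4] = 0, elsewhere 0}, p = 4, q = 0, the precondition holds but the weakest precondition fails.
Answer: invalid


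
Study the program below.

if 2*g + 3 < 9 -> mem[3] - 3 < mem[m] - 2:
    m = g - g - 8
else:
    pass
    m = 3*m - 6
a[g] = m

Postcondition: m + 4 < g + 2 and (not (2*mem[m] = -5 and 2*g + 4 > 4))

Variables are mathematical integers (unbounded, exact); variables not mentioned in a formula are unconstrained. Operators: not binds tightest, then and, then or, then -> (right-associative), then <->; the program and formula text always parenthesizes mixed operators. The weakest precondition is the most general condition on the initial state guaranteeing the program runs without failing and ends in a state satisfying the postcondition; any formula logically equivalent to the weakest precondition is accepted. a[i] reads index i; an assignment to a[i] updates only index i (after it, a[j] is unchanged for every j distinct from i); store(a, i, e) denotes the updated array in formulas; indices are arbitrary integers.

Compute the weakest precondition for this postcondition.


Working backward. After the program, the postcondition m + 4 < g + 2 and (not (2*mem[m] = -5 and 2*g + 4 > 4)) must hold; in canonical form it is m < g - 2 and (not (2*mem[m] = -5 and 2*g > 0)).
Before a[g] := m: m < g - 2 and (not (2*mem[m] = -5 and 2*g > 0))
Then branch requires g > -6 and (not (2*mem[-8] = -5 and 2*g > 0)); else branch requires 3*m < g + 4 and (not (2*mem[3*m - 6] = -5 and 2*g > 0)).
Before the if: ((2*g < 6 -> mem[3] < mem[m] + 1) -> (g > -6 and (not (2*mem[-8] = -5 and 2*g > 0)))) and ((not (2*g < 6 -> mem[3] < mem[m] + 1)) -> (3*m < g + 4 and (not (2*mem[3*m - 6] = -5 and 2*g > 0))))
Answer: WP = ((2*g < 6 -> mem[3] < mem[m] + 1) -> (g > -6 and (not (2*mem[-8] = -5 and 2*g > 0)))) and ((not (2*g < 6 -> mem[3] < mem[m] + 1)) -> (3*m < g + 4 and (not (2*mem[3*m - 6] = -5 and 2*g > 0))))
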